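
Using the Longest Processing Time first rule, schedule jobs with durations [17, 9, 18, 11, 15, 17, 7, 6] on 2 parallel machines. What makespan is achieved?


Sort jobs in decreasing order (LPT): [18, 17, 17, 15, 11, 9, 7, 6]
Assign each job to the least loaded machine:
  Machine 1: jobs [18, 15, 11, 6], load = 50
  Machine 2: jobs [17, 17, 9, 7], load = 50
Makespan = max load = 50

50


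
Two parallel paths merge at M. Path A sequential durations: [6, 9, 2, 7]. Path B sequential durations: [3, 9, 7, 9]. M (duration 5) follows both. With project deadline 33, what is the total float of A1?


Forward pass: ES(A1) = sum of predecessors on chain A = 0
EF = ES + duration = 0 + 6 = 6
Backward pass: LF(M) = deadline = 33; LS(M) = 33 - 5 = 28
LF(A1) = LS(M) - sum(successors on chain A) = 28 - 18 = 10
LS = LF - duration = 10 - 6 = 4
Total float = LS - ES = 4 - 0 = 4

4


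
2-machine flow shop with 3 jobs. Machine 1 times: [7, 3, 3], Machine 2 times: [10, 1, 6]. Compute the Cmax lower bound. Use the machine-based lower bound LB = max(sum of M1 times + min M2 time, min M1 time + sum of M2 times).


LB1 = sum(M1 times) + min(M2 times) = 13 + 1 = 14
LB2 = min(M1 times) + sum(M2 times) = 3 + 17 = 20
Lower bound = max(LB1, LB2) = max(14, 20) = 20

20


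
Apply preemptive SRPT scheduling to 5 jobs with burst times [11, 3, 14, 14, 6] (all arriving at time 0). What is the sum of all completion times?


Since all jobs arrive at t=0, SRPT equals SPT ordering.
SPT order: [3, 6, 11, 14, 14]
Completion times:
  Job 1: p=3, C=3
  Job 2: p=6, C=9
  Job 3: p=11, C=20
  Job 4: p=14, C=34
  Job 5: p=14, C=48
Total completion time = 3 + 9 + 20 + 34 + 48 = 114

114


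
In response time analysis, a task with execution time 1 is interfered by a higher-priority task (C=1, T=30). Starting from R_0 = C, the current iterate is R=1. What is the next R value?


R_next = C + ceil(R_prev / T_hp) * C_hp
ceil(1 / 30) = ceil(0.0333) = 1
Interference = 1 * 1 = 1
R_next = 1 + 1 = 2

2


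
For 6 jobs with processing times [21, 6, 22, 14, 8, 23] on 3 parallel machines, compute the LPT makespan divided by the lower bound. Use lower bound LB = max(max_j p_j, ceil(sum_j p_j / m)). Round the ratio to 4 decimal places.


LPT order: [23, 22, 21, 14, 8, 6]
Machine loads after assignment: [29, 30, 35]
LPT makespan = 35
Lower bound = max(max_job, ceil(total/3)) = max(23, 32) = 32
Ratio = 35 / 32 = 1.0938

1.0938


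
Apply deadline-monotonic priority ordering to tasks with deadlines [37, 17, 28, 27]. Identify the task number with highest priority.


Sort tasks by relative deadline (ascending):
  Task 2: deadline = 17
  Task 4: deadline = 27
  Task 3: deadline = 28
  Task 1: deadline = 37
Priority order (highest first): [2, 4, 3, 1]
Highest priority task = 2

2


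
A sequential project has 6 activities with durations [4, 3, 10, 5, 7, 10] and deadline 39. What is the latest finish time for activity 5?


LF(activity 5) = deadline - sum of successor durations
Successors: activities 6 through 6 with durations [10]
Sum of successor durations = 10
LF = 39 - 10 = 29

29


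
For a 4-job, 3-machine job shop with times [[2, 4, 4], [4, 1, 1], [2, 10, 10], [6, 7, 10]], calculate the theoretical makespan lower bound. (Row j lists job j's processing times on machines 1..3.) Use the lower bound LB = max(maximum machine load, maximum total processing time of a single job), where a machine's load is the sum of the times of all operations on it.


Machine loads:
  Machine 1: 2 + 4 + 2 + 6 = 14
  Machine 2: 4 + 1 + 10 + 7 = 22
  Machine 3: 4 + 1 + 10 + 10 = 25
Max machine load = 25
Job totals:
  Job 1: 10
  Job 2: 6
  Job 3: 22
  Job 4: 23
Max job total = 23
Lower bound = max(25, 23) = 25

25


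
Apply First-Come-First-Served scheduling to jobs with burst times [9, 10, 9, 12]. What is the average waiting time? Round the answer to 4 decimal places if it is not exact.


FCFS order (as given): [9, 10, 9, 12]
Waiting times:
  Job 1: wait = 0
  Job 2: wait = 9
  Job 3: wait = 19
  Job 4: wait = 28
Sum of waiting times = 56
Average waiting time = 56/4 = 14.0

14.0


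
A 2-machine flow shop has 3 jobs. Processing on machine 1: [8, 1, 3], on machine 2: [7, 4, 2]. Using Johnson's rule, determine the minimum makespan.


Apply Johnson's rule:
  Group 1 (a <= b): [(2, 1, 4)]
  Group 2 (a > b): [(1, 8, 7), (3, 3, 2)]
Optimal job order: [2, 1, 3]
Schedule:
  Job 2: M1 done at 1, M2 done at 5
  Job 1: M1 done at 9, M2 done at 16
  Job 3: M1 done at 12, M2 done at 18
Makespan = 18

18


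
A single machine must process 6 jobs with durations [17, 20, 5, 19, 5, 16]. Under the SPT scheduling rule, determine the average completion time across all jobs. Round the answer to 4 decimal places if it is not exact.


Sort jobs by processing time (SPT order): [5, 5, 16, 17, 19, 20]
Compute completion times sequentially:
  Job 1: processing = 5, completes at 5
  Job 2: processing = 5, completes at 10
  Job 3: processing = 16, completes at 26
  Job 4: processing = 17, completes at 43
  Job 5: processing = 19, completes at 62
  Job 6: processing = 20, completes at 82
Sum of completion times = 228
Average completion time = 228/6 = 38.0

38.0


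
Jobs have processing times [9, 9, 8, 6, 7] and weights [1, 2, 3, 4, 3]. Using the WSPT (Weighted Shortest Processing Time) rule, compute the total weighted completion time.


Compute p/w ratios and sort ascending (WSPT): [(6, 4), (7, 3), (8, 3), (9, 2), (9, 1)]
Compute weighted completion times:
  Job (p=6,w=4): C=6, w*C=4*6=24
  Job (p=7,w=3): C=13, w*C=3*13=39
  Job (p=8,w=3): C=21, w*C=3*21=63
  Job (p=9,w=2): C=30, w*C=2*30=60
  Job (p=9,w=1): C=39, w*C=1*39=39
Total weighted completion time = 225

225


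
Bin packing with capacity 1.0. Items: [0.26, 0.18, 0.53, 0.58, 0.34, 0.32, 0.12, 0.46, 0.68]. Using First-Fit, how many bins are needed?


Place items sequentially using First-Fit:
  Item 0.26 -> new Bin 1
  Item 0.18 -> Bin 1 (now 0.44)
  Item 0.53 -> Bin 1 (now 0.97)
  Item 0.58 -> new Bin 2
  Item 0.34 -> Bin 2 (now 0.92)
  Item 0.32 -> new Bin 3
  Item 0.12 -> Bin 3 (now 0.44)
  Item 0.46 -> Bin 3 (now 0.9)
  Item 0.68 -> new Bin 4
Total bins used = 4

4


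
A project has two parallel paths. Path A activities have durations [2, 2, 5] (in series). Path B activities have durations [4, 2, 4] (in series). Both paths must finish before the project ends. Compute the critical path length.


Path A total = 2 + 2 + 5 = 9
Path B total = 4 + 2 + 4 = 10
Critical path = longest path = max(9, 10) = 10

10


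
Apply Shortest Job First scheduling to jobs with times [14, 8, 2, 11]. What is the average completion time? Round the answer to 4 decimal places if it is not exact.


SJF order (ascending): [2, 8, 11, 14]
Completion times:
  Job 1: burst=2, C=2
  Job 2: burst=8, C=10
  Job 3: burst=11, C=21
  Job 4: burst=14, C=35
Average completion = 68/4 = 17.0

17.0


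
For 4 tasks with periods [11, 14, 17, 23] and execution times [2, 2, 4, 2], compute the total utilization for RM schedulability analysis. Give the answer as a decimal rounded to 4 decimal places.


Compute individual utilizations (exact fractions):
  Task 1: C/T = 2/11 (approx. 0.1818)
  Task 2: C/T = 2/14 = 1/7 (approx. 0.1429)
  Task 3: C/T = 4/17 (approx. 0.2353)
  Task 4: C/T = 2/23 (approx. 0.087)
Total utilization U = 2/11 + 1/7 + 4/17 + 2/23 = 19477/30107
Rounded to 4 decimal places: U = 0.6469
RM (Liu & Layland) bound for 4 tasks = 0.756828; compare with U = 19477/30107 (approx. 0.646926)
U <= bound, so schedulable by RM sufficient condition.

0.6469


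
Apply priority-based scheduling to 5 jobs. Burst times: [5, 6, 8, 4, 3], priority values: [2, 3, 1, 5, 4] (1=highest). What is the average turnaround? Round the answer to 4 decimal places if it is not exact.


Sort by priority (ascending = highest first):
Order: [(1, 8), (2, 5), (3, 6), (4, 3), (5, 4)]
Completion times:
  Priority 1, burst=8, C=8
  Priority 2, burst=5, C=13
  Priority 3, burst=6, C=19
  Priority 4, burst=3, C=22
  Priority 5, burst=4, C=26
Average turnaround = 88/5 = 17.6

17.6


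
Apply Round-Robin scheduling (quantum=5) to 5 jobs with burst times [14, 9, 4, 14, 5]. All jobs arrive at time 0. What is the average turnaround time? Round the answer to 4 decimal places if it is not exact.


Time quantum = 5
Execution trace:
  J1 runs 5 units, time = 5
  J2 runs 5 units, time = 10
  J3 runs 4 units, time = 14
  J4 runs 5 units, time = 19
  J5 runs 5 units, time = 24
  J1 runs 5 units, time = 29
  J2 runs 4 units, time = 33
  J4 runs 5 units, time = 38
  J1 runs 4 units, time = 42
  J4 runs 4 units, time = 46
Finish times: [42, 33, 14, 46, 24]
Average turnaround = 159/5 = 31.8

31.8


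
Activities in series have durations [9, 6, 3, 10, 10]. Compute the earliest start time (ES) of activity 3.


Activity 3 starts after activities 1 through 2 complete.
Predecessor durations: [9, 6]
ES = 9 + 6 = 15

15


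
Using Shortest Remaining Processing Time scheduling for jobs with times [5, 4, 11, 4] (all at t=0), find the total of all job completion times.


Since all jobs arrive at t=0, SRPT equals SPT ordering.
SPT order: [4, 4, 5, 11]
Completion times:
  Job 1: p=4, C=4
  Job 2: p=4, C=8
  Job 3: p=5, C=13
  Job 4: p=11, C=24
Total completion time = 4 + 8 + 13 + 24 = 49

49


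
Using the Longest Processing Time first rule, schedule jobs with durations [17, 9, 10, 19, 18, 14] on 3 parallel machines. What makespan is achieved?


Sort jobs in decreasing order (LPT): [19, 18, 17, 14, 10, 9]
Assign each job to the least loaded machine:
  Machine 1: jobs [19, 9], load = 28
  Machine 2: jobs [18, 10], load = 28
  Machine 3: jobs [17, 14], load = 31
Makespan = max load = 31

31


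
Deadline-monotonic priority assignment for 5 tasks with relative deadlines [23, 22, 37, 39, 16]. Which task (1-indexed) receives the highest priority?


Sort tasks by relative deadline (ascending):
  Task 5: deadline = 16
  Task 2: deadline = 22
  Task 1: deadline = 23
  Task 3: deadline = 37
  Task 4: deadline = 39
Priority order (highest first): [5, 2, 1, 3, 4]
Highest priority task = 5

5


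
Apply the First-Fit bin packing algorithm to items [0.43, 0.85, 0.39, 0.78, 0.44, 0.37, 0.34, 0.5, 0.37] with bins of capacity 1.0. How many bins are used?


Place items sequentially using First-Fit:
  Item 0.43 -> new Bin 1
  Item 0.85 -> new Bin 2
  Item 0.39 -> Bin 1 (now 0.82)
  Item 0.78 -> new Bin 3
  Item 0.44 -> new Bin 4
  Item 0.37 -> Bin 4 (now 0.81)
  Item 0.34 -> new Bin 5
  Item 0.5 -> Bin 5 (now 0.84)
  Item 0.37 -> new Bin 6
Total bins used = 6

6


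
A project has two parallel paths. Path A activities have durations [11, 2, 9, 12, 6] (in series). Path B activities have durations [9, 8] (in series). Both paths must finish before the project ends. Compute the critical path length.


Path A total = 11 + 2 + 9 + 12 + 6 = 40
Path B total = 9 + 8 = 17
Critical path = longest path = max(40, 17) = 40

40


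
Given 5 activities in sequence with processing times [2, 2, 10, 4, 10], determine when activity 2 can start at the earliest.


Activity 2 starts after activities 1 through 1 complete.
Predecessor durations: [2]
ES = 2 = 2

2


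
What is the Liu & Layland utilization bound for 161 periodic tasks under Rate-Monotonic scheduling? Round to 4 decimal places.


Compute 2^(1/161) = 1.0043145429
Subtract 1: 1.0043145429 - 1 = 0.0043145429
Multiply by n: 161 * 0.0043145429 = 0.6946414069
Round to 4 dp: 0.6946

0.6946


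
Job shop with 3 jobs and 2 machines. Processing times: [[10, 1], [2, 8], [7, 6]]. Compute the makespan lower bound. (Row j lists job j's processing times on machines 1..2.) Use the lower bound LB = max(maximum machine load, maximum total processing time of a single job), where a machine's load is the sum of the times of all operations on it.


Machine loads:
  Machine 1: 10 + 2 + 7 = 19
  Machine 2: 1 + 8 + 6 = 15
Max machine load = 19
Job totals:
  Job 1: 11
  Job 2: 10
  Job 3: 13
Max job total = 13
Lower bound = max(19, 13) = 19

19


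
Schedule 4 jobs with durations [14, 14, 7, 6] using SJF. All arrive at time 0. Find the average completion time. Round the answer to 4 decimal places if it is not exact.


SJF order (ascending): [6, 7, 14, 14]
Completion times:
  Job 1: burst=6, C=6
  Job 2: burst=7, C=13
  Job 3: burst=14, C=27
  Job 4: burst=14, C=41
Average completion = 87/4 = 21.75

21.75


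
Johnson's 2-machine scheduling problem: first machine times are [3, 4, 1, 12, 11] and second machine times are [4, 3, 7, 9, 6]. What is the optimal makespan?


Apply Johnson's rule:
  Group 1 (a <= b): [(3, 1, 7), (1, 3, 4)]
  Group 2 (a > b): [(4, 12, 9), (5, 11, 6), (2, 4, 3)]
Optimal job order: [3, 1, 4, 5, 2]
Schedule:
  Job 3: M1 done at 1, M2 done at 8
  Job 1: M1 done at 4, M2 done at 12
  Job 4: M1 done at 16, M2 done at 25
  Job 5: M1 done at 27, M2 done at 33
  Job 2: M1 done at 31, M2 done at 36
Makespan = 36

36


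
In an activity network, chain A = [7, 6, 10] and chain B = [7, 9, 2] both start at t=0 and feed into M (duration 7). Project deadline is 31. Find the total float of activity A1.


Forward pass: ES(A1) = sum of predecessors on chain A = 0
EF = ES + duration = 0 + 7 = 7
Backward pass: LF(M) = deadline = 31; LS(M) = 31 - 7 = 24
LF(A1) = LS(M) - sum(successors on chain A) = 24 - 16 = 8
LS = LF - duration = 8 - 7 = 1
Total float = LS - ES = 1 - 0 = 1

1


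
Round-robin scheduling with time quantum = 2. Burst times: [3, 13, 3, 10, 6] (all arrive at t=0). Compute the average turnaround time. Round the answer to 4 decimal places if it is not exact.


Time quantum = 2
Execution trace:
  J1 runs 2 units, time = 2
  J2 runs 2 units, time = 4
  J3 runs 2 units, time = 6
  J4 runs 2 units, time = 8
  J5 runs 2 units, time = 10
  J1 runs 1 units, time = 11
  J2 runs 2 units, time = 13
  J3 runs 1 units, time = 14
  J4 runs 2 units, time = 16
  J5 runs 2 units, time = 18
  J2 runs 2 units, time = 20
  J4 runs 2 units, time = 22
  J5 runs 2 units, time = 24
  J2 runs 2 units, time = 26
  J4 runs 2 units, time = 28
  J2 runs 2 units, time = 30
  J4 runs 2 units, time = 32
  J2 runs 2 units, time = 34
  J2 runs 1 units, time = 35
Finish times: [11, 35, 14, 32, 24]
Average turnaround = 116/5 = 23.2

23.2


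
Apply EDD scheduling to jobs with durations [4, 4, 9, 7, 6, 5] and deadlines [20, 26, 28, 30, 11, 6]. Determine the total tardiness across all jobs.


Sort by due date (EDD order): [(5, 6), (6, 11), (4, 20), (4, 26), (9, 28), (7, 30)]
Compute completion times and tardiness:
  Job 1: p=5, d=6, C=5, tardiness=max(0,5-6)=0
  Job 2: p=6, d=11, C=11, tardiness=max(0,11-11)=0
  Job 3: p=4, d=20, C=15, tardiness=max(0,15-20)=0
  Job 4: p=4, d=26, C=19, tardiness=max(0,19-26)=0
  Job 5: p=9, d=28, C=28, tardiness=max(0,28-28)=0
  Job 6: p=7, d=30, C=35, tardiness=max(0,35-30)=5
Total tardiness = 5

5


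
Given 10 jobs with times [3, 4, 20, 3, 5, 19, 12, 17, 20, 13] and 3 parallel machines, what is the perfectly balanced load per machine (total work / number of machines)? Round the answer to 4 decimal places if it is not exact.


Total processing time = 3 + 4 + 20 + 3 + 5 + 19 + 12 + 17 + 20 + 13 = 116
Number of machines = 3
Ideal balanced load = 116 / 3 = 38.6667

38.6667


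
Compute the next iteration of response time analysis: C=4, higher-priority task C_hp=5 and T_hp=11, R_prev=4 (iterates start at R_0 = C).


R_next = C + ceil(R_prev / T_hp) * C_hp
ceil(4 / 11) = ceil(0.3636) = 1
Interference = 1 * 5 = 5
R_next = 4 + 5 = 9

9


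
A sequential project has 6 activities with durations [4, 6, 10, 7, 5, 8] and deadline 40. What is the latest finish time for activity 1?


LF(activity 1) = deadline - sum of successor durations
Successors: activities 2 through 6 with durations [6, 10, 7, 5, 8]
Sum of successor durations = 36
LF = 40 - 36 = 4

4


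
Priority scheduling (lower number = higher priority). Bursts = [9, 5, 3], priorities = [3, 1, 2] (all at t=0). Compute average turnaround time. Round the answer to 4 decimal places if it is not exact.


Sort by priority (ascending = highest first):
Order: [(1, 5), (2, 3), (3, 9)]
Completion times:
  Priority 1, burst=5, C=5
  Priority 2, burst=3, C=8
  Priority 3, burst=9, C=17
Average turnaround = 30/3 = 10.0

10.0


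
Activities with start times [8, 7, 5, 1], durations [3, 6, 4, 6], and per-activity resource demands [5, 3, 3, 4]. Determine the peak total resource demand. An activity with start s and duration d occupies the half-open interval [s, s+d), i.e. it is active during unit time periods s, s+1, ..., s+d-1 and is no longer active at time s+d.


Each activity i is active on [start_i, start_i + duration_i).
Compute total resource usage per time slot:
  t=0: active resources = [], total = 0
  t=1: active resources = [4], total = 4
  t=2: active resources = [4], total = 4
  t=3: active resources = [4], total = 4
  t=4: active resources = [4], total = 4
  t=5: active resources = [3, 4], total = 7
  t=6: active resources = [3, 4], total = 7
  t=7: active resources = [3, 3], total = 6
  t=8: active resources = [5, 3, 3], total = 11
  t=9: active resources = [5, 3], total = 8
  t=10: active resources = [5, 3], total = 8
  t=11: active resources = [3], total = 3
  t=12: active resources = [3], total = 3
Peak resource demand = 11

11


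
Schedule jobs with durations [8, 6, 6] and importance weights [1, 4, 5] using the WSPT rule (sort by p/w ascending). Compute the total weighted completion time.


Compute p/w ratios and sort ascending (WSPT): [(6, 5), (6, 4), (8, 1)]
Compute weighted completion times:
  Job (p=6,w=5): C=6, w*C=5*6=30
  Job (p=6,w=4): C=12, w*C=4*12=48
  Job (p=8,w=1): C=20, w*C=1*20=20
Total weighted completion time = 98

98


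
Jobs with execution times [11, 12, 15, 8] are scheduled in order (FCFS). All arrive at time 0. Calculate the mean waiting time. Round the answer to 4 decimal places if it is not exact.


FCFS order (as given): [11, 12, 15, 8]
Waiting times:
  Job 1: wait = 0
  Job 2: wait = 11
  Job 3: wait = 23
  Job 4: wait = 38
Sum of waiting times = 72
Average waiting time = 72/4 = 18.0

18.0


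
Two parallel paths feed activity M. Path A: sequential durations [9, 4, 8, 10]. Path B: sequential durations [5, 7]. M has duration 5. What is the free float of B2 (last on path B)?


ES(B2) = sum of predecessors on chain B = 5
EF(B2) = ES + duration = 5 + 7 = 12
Successor of B2 is M. ES(M) = max(sum(A), sum(B)) = max(31, 12) = 31
Free float = ES(successor) - EF(current) = 31 - 12 = 19

19


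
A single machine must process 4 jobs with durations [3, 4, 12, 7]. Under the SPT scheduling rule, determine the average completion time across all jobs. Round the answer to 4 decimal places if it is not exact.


Sort jobs by processing time (SPT order): [3, 4, 7, 12]
Compute completion times sequentially:
  Job 1: processing = 3, completes at 3
  Job 2: processing = 4, completes at 7
  Job 3: processing = 7, completes at 14
  Job 4: processing = 12, completes at 26
Sum of completion times = 50
Average completion time = 50/4 = 12.5

12.5


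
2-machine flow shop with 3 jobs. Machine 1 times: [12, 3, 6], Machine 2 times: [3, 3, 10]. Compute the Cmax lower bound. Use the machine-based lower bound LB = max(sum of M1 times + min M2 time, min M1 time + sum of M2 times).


LB1 = sum(M1 times) + min(M2 times) = 21 + 3 = 24
LB2 = min(M1 times) + sum(M2 times) = 3 + 16 = 19
Lower bound = max(LB1, LB2) = max(24, 19) = 24

24


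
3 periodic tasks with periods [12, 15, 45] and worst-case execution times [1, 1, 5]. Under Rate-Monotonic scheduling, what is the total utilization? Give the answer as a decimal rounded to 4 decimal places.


Compute individual utilizations (exact fractions):
  Task 1: C/T = 1/12 (approx. 0.0833)
  Task 2: C/T = 1/15 (approx. 0.0667)
  Task 3: C/T = 5/45 = 1/9 (approx. 0.1111)
Total utilization U = 1/12 + 1/15 + 1/9 = 47/180
Rounded to 4 decimal places: U = 0.2611
RM (Liu & Layland) bound for 3 tasks = 0.779763; compare with U = 47/180 (approx. 0.261111)
U <= bound, so schedulable by RM sufficient condition.

0.2611


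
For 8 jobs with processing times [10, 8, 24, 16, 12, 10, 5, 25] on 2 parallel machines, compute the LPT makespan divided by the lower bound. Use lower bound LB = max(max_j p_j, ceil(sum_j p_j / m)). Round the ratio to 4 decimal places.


LPT order: [25, 24, 16, 12, 10, 10, 8, 5]
Machine loads after assignment: [55, 55]
LPT makespan = 55
Lower bound = max(max_job, ceil(total/2)) = max(25, 55) = 55
Ratio = 55 / 55 = 1.0

1.0


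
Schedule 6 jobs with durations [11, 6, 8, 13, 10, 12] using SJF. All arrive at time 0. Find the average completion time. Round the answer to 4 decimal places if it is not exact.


SJF order (ascending): [6, 8, 10, 11, 12, 13]
Completion times:
  Job 1: burst=6, C=6
  Job 2: burst=8, C=14
  Job 3: burst=10, C=24
  Job 4: burst=11, C=35
  Job 5: burst=12, C=47
  Job 6: burst=13, C=60
Average completion = 186/6 = 31.0

31.0


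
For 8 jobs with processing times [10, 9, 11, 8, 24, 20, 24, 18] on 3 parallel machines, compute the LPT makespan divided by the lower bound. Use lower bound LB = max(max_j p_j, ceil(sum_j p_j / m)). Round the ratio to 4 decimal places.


LPT order: [24, 24, 20, 18, 11, 10, 9, 8]
Machine loads after assignment: [43, 43, 38]
LPT makespan = 43
Lower bound = max(max_job, ceil(total/3)) = max(24, 42) = 42
Ratio = 43 / 42 = 1.0238

1.0238


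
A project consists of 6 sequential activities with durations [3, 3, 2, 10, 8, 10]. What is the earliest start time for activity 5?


Activity 5 starts after activities 1 through 4 complete.
Predecessor durations: [3, 3, 2, 10]
ES = 3 + 3 + 2 + 10 = 18

18


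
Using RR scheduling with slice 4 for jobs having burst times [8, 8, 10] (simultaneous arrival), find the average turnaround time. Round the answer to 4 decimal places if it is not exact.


Time quantum = 4
Execution trace:
  J1 runs 4 units, time = 4
  J2 runs 4 units, time = 8
  J3 runs 4 units, time = 12
  J1 runs 4 units, time = 16
  J2 runs 4 units, time = 20
  J3 runs 4 units, time = 24
  J3 runs 2 units, time = 26
Finish times: [16, 20, 26]
Average turnaround = 62/3 = 20.6667

20.6667


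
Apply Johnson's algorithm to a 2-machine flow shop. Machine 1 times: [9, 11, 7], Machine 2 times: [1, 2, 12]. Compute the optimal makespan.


Apply Johnson's rule:
  Group 1 (a <= b): [(3, 7, 12)]
  Group 2 (a > b): [(2, 11, 2), (1, 9, 1)]
Optimal job order: [3, 2, 1]
Schedule:
  Job 3: M1 done at 7, M2 done at 19
  Job 2: M1 done at 18, M2 done at 21
  Job 1: M1 done at 27, M2 done at 28
Makespan = 28

28


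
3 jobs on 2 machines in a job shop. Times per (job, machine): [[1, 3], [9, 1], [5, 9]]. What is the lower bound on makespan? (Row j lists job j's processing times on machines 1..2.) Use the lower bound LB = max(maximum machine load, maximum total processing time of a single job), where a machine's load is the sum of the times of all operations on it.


Machine loads:
  Machine 1: 1 + 9 + 5 = 15
  Machine 2: 3 + 1 + 9 = 13
Max machine load = 15
Job totals:
  Job 1: 4
  Job 2: 10
  Job 3: 14
Max job total = 14
Lower bound = max(15, 14) = 15

15


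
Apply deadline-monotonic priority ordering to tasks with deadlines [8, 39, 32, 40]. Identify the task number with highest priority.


Sort tasks by relative deadline (ascending):
  Task 1: deadline = 8
  Task 3: deadline = 32
  Task 2: deadline = 39
  Task 4: deadline = 40
Priority order (highest first): [1, 3, 2, 4]
Highest priority task = 1

1


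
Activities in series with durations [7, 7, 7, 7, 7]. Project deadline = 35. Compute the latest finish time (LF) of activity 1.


LF(activity 1) = deadline - sum of successor durations
Successors: activities 2 through 5 with durations [7, 7, 7, 7]
Sum of successor durations = 28
LF = 35 - 28 = 7

7


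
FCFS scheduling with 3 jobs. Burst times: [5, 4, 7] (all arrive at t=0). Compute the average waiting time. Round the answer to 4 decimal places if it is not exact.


FCFS order (as given): [5, 4, 7]
Waiting times:
  Job 1: wait = 0
  Job 2: wait = 5
  Job 3: wait = 9
Sum of waiting times = 14
Average waiting time = 14/3 = 4.6667

4.6667


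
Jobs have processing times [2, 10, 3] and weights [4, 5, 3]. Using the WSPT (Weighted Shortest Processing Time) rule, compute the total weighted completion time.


Compute p/w ratios and sort ascending (WSPT): [(2, 4), (3, 3), (10, 5)]
Compute weighted completion times:
  Job (p=2,w=4): C=2, w*C=4*2=8
  Job (p=3,w=3): C=5, w*C=3*5=15
  Job (p=10,w=5): C=15, w*C=5*15=75
Total weighted completion time = 98

98


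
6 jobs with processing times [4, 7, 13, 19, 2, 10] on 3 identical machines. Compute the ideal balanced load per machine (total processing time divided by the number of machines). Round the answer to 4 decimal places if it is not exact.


Total processing time = 4 + 7 + 13 + 19 + 2 + 10 = 55
Number of machines = 3
Ideal balanced load = 55 / 3 = 18.3333

18.3333


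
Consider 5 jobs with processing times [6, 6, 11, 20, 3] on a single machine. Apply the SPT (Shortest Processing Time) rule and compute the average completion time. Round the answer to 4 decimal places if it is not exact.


Sort jobs by processing time (SPT order): [3, 6, 6, 11, 20]
Compute completion times sequentially:
  Job 1: processing = 3, completes at 3
  Job 2: processing = 6, completes at 9
  Job 3: processing = 6, completes at 15
  Job 4: processing = 11, completes at 26
  Job 5: processing = 20, completes at 46
Sum of completion times = 99
Average completion time = 99/5 = 19.8

19.8


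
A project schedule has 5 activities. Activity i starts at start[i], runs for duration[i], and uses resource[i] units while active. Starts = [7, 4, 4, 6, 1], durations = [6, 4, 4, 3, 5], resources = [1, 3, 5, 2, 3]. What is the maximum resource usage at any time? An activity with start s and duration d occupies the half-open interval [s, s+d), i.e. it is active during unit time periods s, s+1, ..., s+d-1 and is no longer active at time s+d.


Each activity i is active on [start_i, start_i + duration_i).
Compute total resource usage per time slot:
  t=0: active resources = [], total = 0
  t=1: active resources = [3], total = 3
  t=2: active resources = [3], total = 3
  t=3: active resources = [3], total = 3
  t=4: active resources = [3, 5, 3], total = 11
  t=5: active resources = [3, 5, 3], total = 11
  t=6: active resources = [3, 5, 2], total = 10
  t=7: active resources = [1, 3, 5, 2], total = 11
  t=8: active resources = [1, 2], total = 3
  t=9: active resources = [1], total = 1
  t=10: active resources = [1], total = 1
  t=11: active resources = [1], total = 1
  t=12: active resources = [1], total = 1
Peak resource demand = 11

11


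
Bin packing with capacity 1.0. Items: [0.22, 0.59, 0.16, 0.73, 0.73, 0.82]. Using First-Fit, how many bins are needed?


Place items sequentially using First-Fit:
  Item 0.22 -> new Bin 1
  Item 0.59 -> Bin 1 (now 0.81)
  Item 0.16 -> Bin 1 (now 0.97)
  Item 0.73 -> new Bin 2
  Item 0.73 -> new Bin 3
  Item 0.82 -> new Bin 4
Total bins used = 4

4


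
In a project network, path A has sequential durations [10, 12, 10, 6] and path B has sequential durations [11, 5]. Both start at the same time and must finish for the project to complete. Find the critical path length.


Path A total = 10 + 12 + 10 + 6 = 38
Path B total = 11 + 5 = 16
Critical path = longest path = max(38, 16) = 38

38


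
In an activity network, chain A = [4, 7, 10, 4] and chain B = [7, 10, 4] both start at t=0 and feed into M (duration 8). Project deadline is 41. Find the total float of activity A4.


Forward pass: ES(A4) = sum of predecessors on chain A = 21
EF = ES + duration = 21 + 4 = 25
Backward pass: LF(M) = deadline = 41; LS(M) = 41 - 8 = 33
LF(A4) = LS(M) - sum(successors on chain A) = 33 - 0 = 33
LS = LF - duration = 33 - 4 = 29
Total float = LS - ES = 29 - 21 = 8

8


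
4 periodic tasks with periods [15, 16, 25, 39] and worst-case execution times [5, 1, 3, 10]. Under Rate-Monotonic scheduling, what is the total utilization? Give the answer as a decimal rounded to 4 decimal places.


Compute individual utilizations (exact fractions):
  Task 1: C/T = 5/15 = 1/3 (approx. 0.3333)
  Task 2: C/T = 1/16 (approx. 0.0625)
  Task 3: C/T = 3/25 (approx. 0.12)
  Task 4: C/T = 10/39 (approx. 0.2564)
Total utilization U = 1/3 + 1/16 + 3/25 + 10/39 = 12047/15600
Rounded to 4 decimal places: U = 0.7722
RM (Liu & Layland) bound for 4 tasks = 0.756828; compare with U = 12047/15600 (approx. 0.772244)
bound < U <= 1, so the RM sufficient condition is not met (inconclusive; an exact test such as response-time analysis is needed).

0.7722


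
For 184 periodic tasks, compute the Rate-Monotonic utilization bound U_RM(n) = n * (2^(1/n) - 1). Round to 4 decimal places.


Compute 2^(1/184) = 1.0037742087
Subtract 1: 1.0037742087 - 1 = 0.0037742087
Multiply by n: 184 * 0.0037742087 = 0.6944544008
Round to 4 dp: 0.6945

0.6945


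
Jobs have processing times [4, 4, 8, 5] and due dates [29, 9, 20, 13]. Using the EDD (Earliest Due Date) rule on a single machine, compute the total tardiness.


Sort by due date (EDD order): [(4, 9), (5, 13), (8, 20), (4, 29)]
Compute completion times and tardiness:
  Job 1: p=4, d=9, C=4, tardiness=max(0,4-9)=0
  Job 2: p=5, d=13, C=9, tardiness=max(0,9-13)=0
  Job 3: p=8, d=20, C=17, tardiness=max(0,17-20)=0
  Job 4: p=4, d=29, C=21, tardiness=max(0,21-29)=0
Total tardiness = 0

0


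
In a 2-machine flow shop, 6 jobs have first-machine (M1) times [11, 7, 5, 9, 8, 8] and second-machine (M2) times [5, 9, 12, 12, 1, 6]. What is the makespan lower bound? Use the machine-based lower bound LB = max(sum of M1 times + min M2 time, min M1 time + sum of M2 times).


LB1 = sum(M1 times) + min(M2 times) = 48 + 1 = 49
LB2 = min(M1 times) + sum(M2 times) = 5 + 45 = 50
Lower bound = max(LB1, LB2) = max(49, 50) = 50

50


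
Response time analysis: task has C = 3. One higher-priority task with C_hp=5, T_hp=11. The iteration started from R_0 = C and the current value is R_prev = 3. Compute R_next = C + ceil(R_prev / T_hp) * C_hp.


R_next = C + ceil(R_prev / T_hp) * C_hp
ceil(3 / 11) = ceil(0.2727) = 1
Interference = 1 * 5 = 5
R_next = 3 + 5 = 8

8


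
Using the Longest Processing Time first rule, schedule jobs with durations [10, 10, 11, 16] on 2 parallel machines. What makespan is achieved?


Sort jobs in decreasing order (LPT): [16, 11, 10, 10]
Assign each job to the least loaded machine:
  Machine 1: jobs [16, 10], load = 26
  Machine 2: jobs [11, 10], load = 21
Makespan = max load = 26

26


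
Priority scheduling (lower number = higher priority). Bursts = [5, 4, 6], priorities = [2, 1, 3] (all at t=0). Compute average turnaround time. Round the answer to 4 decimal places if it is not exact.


Sort by priority (ascending = highest first):
Order: [(1, 4), (2, 5), (3, 6)]
Completion times:
  Priority 1, burst=4, C=4
  Priority 2, burst=5, C=9
  Priority 3, burst=6, C=15
Average turnaround = 28/3 = 9.3333

9.3333


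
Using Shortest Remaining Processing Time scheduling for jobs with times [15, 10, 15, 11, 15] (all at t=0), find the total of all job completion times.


Since all jobs arrive at t=0, SRPT equals SPT ordering.
SPT order: [10, 11, 15, 15, 15]
Completion times:
  Job 1: p=10, C=10
  Job 2: p=11, C=21
  Job 3: p=15, C=36
  Job 4: p=15, C=51
  Job 5: p=15, C=66
Total completion time = 10 + 21 + 36 + 51 + 66 = 184

184


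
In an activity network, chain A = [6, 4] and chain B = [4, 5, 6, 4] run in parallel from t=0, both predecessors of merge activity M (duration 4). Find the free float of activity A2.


ES(A2) = sum of predecessors on chain A = 6
EF(A2) = ES + duration = 6 + 4 = 10
Successor of A2 is M. ES(M) = max(sum(A), sum(B)) = max(10, 19) = 19
Free float = ES(successor) - EF(current) = 19 - 10 = 9

9


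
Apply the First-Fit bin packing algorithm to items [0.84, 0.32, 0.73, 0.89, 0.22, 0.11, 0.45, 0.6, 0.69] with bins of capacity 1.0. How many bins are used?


Place items sequentially using First-Fit:
  Item 0.84 -> new Bin 1
  Item 0.32 -> new Bin 2
  Item 0.73 -> new Bin 3
  Item 0.89 -> new Bin 4
  Item 0.22 -> Bin 2 (now 0.54)
  Item 0.11 -> Bin 1 (now 0.95)
  Item 0.45 -> Bin 2 (now 0.99)
  Item 0.6 -> new Bin 5
  Item 0.69 -> new Bin 6
Total bins used = 6

6


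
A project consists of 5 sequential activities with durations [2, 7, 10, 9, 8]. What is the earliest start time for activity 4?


Activity 4 starts after activities 1 through 3 complete.
Predecessor durations: [2, 7, 10]
ES = 2 + 7 + 10 = 19

19


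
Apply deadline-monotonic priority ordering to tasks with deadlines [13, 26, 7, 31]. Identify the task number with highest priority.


Sort tasks by relative deadline (ascending):
  Task 3: deadline = 7
  Task 1: deadline = 13
  Task 2: deadline = 26
  Task 4: deadline = 31
Priority order (highest first): [3, 1, 2, 4]
Highest priority task = 3

3


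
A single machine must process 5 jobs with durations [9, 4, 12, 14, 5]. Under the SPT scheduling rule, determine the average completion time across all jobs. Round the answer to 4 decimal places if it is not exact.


Sort jobs by processing time (SPT order): [4, 5, 9, 12, 14]
Compute completion times sequentially:
  Job 1: processing = 4, completes at 4
  Job 2: processing = 5, completes at 9
  Job 3: processing = 9, completes at 18
  Job 4: processing = 12, completes at 30
  Job 5: processing = 14, completes at 44
Sum of completion times = 105
Average completion time = 105/5 = 21.0

21.0


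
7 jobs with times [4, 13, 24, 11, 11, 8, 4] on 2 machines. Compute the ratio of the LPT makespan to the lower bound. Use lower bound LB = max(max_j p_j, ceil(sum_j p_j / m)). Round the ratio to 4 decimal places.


LPT order: [24, 13, 11, 11, 8, 4, 4]
Machine loads after assignment: [39, 36]
LPT makespan = 39
Lower bound = max(max_job, ceil(total/2)) = max(24, 38) = 38
Ratio = 39 / 38 = 1.0263

1.0263


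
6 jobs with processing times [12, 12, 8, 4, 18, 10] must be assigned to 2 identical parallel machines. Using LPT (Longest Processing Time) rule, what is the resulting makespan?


Sort jobs in decreasing order (LPT): [18, 12, 12, 10, 8, 4]
Assign each job to the least loaded machine:
  Machine 1: jobs [18, 10, 4], load = 32
  Machine 2: jobs [12, 12, 8], load = 32
Makespan = max load = 32

32


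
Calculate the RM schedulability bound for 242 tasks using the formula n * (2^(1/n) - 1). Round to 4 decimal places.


Compute 2^(1/242) = 1.0028683504
Subtract 1: 1.0028683504 - 1 = 0.0028683504
Multiply by n: 242 * 0.0028683504 = 0.6941407968
Round to 4 dp: 0.6941

0.6941


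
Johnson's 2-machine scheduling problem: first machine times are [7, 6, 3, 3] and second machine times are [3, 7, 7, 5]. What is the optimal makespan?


Apply Johnson's rule:
  Group 1 (a <= b): [(3, 3, 7), (4, 3, 5), (2, 6, 7)]
  Group 2 (a > b): [(1, 7, 3)]
Optimal job order: [3, 4, 2, 1]
Schedule:
  Job 3: M1 done at 3, M2 done at 10
  Job 4: M1 done at 6, M2 done at 15
  Job 2: M1 done at 12, M2 done at 22
  Job 1: M1 done at 19, M2 done at 25
Makespan = 25

25


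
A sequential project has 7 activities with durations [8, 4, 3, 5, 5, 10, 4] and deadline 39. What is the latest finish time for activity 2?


LF(activity 2) = deadline - sum of successor durations
Successors: activities 3 through 7 with durations [3, 5, 5, 10, 4]
Sum of successor durations = 27
LF = 39 - 27 = 12

12


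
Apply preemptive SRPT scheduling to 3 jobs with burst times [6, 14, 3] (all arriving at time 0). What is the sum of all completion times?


Since all jobs arrive at t=0, SRPT equals SPT ordering.
SPT order: [3, 6, 14]
Completion times:
  Job 1: p=3, C=3
  Job 2: p=6, C=9
  Job 3: p=14, C=23
Total completion time = 3 + 9 + 23 = 35

35


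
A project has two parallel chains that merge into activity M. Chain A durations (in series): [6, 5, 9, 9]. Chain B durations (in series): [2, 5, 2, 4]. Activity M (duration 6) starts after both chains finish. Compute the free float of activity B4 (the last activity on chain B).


ES(B4) = sum of predecessors on chain B = 9
EF(B4) = ES + duration = 9 + 4 = 13
Successor of B4 is M. ES(M) = max(sum(A), sum(B)) = max(29, 13) = 29
Free float = ES(successor) - EF(current) = 29 - 13 = 16

16


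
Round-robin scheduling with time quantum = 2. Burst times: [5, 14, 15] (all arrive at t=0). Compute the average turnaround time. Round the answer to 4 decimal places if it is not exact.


Time quantum = 2
Execution trace:
  J1 runs 2 units, time = 2
  J2 runs 2 units, time = 4
  J3 runs 2 units, time = 6
  J1 runs 2 units, time = 8
  J2 runs 2 units, time = 10
  J3 runs 2 units, time = 12
  J1 runs 1 units, time = 13
  J2 runs 2 units, time = 15
  J3 runs 2 units, time = 17
  J2 runs 2 units, time = 19
  J3 runs 2 units, time = 21
  J2 runs 2 units, time = 23
  J3 runs 2 units, time = 25
  J2 runs 2 units, time = 27
  J3 runs 2 units, time = 29
  J2 runs 2 units, time = 31
  J3 runs 2 units, time = 33
  J3 runs 1 units, time = 34
Finish times: [13, 31, 34]
Average turnaround = 78/3 = 26.0

26.0


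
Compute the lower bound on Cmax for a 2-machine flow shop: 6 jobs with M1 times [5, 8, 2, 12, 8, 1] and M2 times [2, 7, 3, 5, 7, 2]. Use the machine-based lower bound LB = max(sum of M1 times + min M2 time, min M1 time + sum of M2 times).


LB1 = sum(M1 times) + min(M2 times) = 36 + 2 = 38
LB2 = min(M1 times) + sum(M2 times) = 1 + 26 = 27
Lower bound = max(LB1, LB2) = max(38, 27) = 38

38


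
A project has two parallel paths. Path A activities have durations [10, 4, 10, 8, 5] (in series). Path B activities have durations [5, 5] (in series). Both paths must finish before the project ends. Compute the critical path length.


Path A total = 10 + 4 + 10 + 8 + 5 = 37
Path B total = 5 + 5 = 10
Critical path = longest path = max(37, 10) = 37

37


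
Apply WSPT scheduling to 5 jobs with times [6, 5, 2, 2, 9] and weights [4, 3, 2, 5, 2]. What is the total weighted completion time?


Compute p/w ratios and sort ascending (WSPT): [(2, 5), (2, 2), (6, 4), (5, 3), (9, 2)]
Compute weighted completion times:
  Job (p=2,w=5): C=2, w*C=5*2=10
  Job (p=2,w=2): C=4, w*C=2*4=8
  Job (p=6,w=4): C=10, w*C=4*10=40
  Job (p=5,w=3): C=15, w*C=3*15=45
  Job (p=9,w=2): C=24, w*C=2*24=48
Total weighted completion time = 151

151


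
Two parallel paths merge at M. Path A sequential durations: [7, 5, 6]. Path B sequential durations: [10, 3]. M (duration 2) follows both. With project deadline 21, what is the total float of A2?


Forward pass: ES(A2) = sum of predecessors on chain A = 7
EF = ES + duration = 7 + 5 = 12
Backward pass: LF(M) = deadline = 21; LS(M) = 21 - 2 = 19
LF(A2) = LS(M) - sum(successors on chain A) = 19 - 6 = 13
LS = LF - duration = 13 - 5 = 8
Total float = LS - ES = 8 - 7 = 1

1


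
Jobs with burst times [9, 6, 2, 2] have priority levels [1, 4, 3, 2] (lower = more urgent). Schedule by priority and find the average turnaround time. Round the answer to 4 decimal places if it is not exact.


Sort by priority (ascending = highest first):
Order: [(1, 9), (2, 2), (3, 2), (4, 6)]
Completion times:
  Priority 1, burst=9, C=9
  Priority 2, burst=2, C=11
  Priority 3, burst=2, C=13
  Priority 4, burst=6, C=19
Average turnaround = 52/4 = 13.0

13.0


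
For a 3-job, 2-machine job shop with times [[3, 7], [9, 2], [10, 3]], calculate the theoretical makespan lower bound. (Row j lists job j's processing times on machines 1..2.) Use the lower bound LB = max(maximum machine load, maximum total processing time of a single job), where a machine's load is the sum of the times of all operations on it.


Machine loads:
  Machine 1: 3 + 9 + 10 = 22
  Machine 2: 7 + 2 + 3 = 12
Max machine load = 22
Job totals:
  Job 1: 10
  Job 2: 11
  Job 3: 13
Max job total = 13
Lower bound = max(22, 13) = 22

22


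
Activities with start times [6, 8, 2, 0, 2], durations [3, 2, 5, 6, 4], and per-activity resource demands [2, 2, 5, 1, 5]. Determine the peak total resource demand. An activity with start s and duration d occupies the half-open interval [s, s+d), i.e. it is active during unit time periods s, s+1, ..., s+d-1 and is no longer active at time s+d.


Each activity i is active on [start_i, start_i + duration_i).
Compute total resource usage per time slot:
  t=0: active resources = [1], total = 1
  t=1: active resources = [1], total = 1
  t=2: active resources = [5, 1, 5], total = 11
  t=3: active resources = [5, 1, 5], total = 11
  t=4: active resources = [5, 1, 5], total = 11
  t=5: active resources = [5, 1, 5], total = 11
  t=6: active resources = [2, 5], total = 7
  t=7: active resources = [2], total = 2
  t=8: active resources = [2, 2], total = 4
  t=9: active resources = [2], total = 2
Peak resource demand = 11

11
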